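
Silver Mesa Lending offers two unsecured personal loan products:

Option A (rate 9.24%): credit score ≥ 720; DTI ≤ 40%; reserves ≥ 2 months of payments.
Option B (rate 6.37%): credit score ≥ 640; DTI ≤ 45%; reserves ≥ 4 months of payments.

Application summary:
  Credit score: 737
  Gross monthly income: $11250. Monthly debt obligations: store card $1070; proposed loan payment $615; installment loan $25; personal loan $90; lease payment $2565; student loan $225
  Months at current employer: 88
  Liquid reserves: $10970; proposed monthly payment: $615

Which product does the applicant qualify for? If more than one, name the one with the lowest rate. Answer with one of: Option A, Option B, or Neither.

Option B

Total debts = (1,070 + 615 + 25 + 90 + 2,565 + 225) = 4,590; DTI = 4,590/11,250 = 40.8%.
Reserves = 10,970/615 = 17.8 months.
Option A: score 737 ≥ 720; DTI 40.8% > 40%; reserves 17.8 ≥ 2 mo → does not qualify.
Option B: score 737 ≥ 640; DTI 40.8% ≤ 45%; reserves 17.8 ≥ 4 mo → qualifies.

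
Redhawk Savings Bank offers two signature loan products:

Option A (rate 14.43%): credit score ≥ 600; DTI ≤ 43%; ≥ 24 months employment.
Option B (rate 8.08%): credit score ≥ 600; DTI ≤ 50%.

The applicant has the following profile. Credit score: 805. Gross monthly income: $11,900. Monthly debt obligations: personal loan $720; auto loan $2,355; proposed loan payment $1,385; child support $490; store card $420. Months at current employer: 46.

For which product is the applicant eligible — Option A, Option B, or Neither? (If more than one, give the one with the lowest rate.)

Option B

Total debts = (720 + 2,355 + 1,385 + 490 + 420) = 5,370; DTI = 5,370/11,900 = 45.1%.
Option A: score 805 ≥ 600; DTI 45.1% > 43%; employment 46 ≥ 24 mo → does not qualify.
Option B: score 805 ≥ 600; DTI 45.1% ≤ 50% → qualifies.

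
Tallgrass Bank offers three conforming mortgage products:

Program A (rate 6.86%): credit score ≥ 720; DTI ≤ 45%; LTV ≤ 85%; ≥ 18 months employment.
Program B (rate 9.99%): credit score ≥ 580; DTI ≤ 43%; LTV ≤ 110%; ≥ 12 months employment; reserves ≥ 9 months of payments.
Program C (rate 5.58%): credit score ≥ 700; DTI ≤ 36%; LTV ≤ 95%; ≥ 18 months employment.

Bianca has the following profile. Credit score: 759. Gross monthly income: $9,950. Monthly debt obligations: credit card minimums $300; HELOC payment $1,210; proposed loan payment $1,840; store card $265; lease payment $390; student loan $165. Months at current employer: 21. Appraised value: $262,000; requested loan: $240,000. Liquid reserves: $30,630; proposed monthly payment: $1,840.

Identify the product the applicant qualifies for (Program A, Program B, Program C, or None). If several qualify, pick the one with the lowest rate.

Program B

Total debts = (300 + 1,210 + 1,840 + 265 + 390 + 165) = 4,170; DTI = 4,170/9,950 = 41.9%.
LTV = 240,000/262,000 = 91.6%.
Reserves = 30,630/1,840 = 16.6 months.
Program A: score 759 ≥ 720; DTI 41.9% ≤ 45%; LTV 91.6% > 85%; employment 21 ≥ 18 mo → does not qualify.
Program B: score 759 ≥ 580; DTI 41.9% ≤ 43%; LTV 91.6% ≤ 110%; employment 21 ≥ 12 mo; reserves 16.6 ≥ 9 mo → qualifies.
Program C: score 759 ≥ 700; DTI 41.9% > 36%; LTV 91.6% ≤ 95%; employment 21 ≥ 18 mo → does not qualify.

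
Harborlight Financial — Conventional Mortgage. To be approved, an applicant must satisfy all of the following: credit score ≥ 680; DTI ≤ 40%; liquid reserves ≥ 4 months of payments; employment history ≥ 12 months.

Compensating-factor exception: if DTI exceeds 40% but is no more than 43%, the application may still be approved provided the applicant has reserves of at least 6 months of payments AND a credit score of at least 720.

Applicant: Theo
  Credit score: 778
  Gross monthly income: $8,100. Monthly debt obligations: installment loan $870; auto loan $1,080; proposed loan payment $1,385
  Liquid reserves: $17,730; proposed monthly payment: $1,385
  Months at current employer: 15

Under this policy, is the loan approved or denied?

Credit score 778 ≥ 680 (meets base)
Total debts = (870 + 1,080 + 1,385) = 3,335. DTI: 3,335 ÷ 8,100 = 41.2%, over the 40% base limit.
Reserves: 17,730 ÷ 1,385 = 12.8 months (meets 4-month minimum)
Employment 15 ≥ 12 months
41.2% falls in the override range (40%–43%), so the compensating-factor test applies.
Reserves 12.8 ≥ 6 months; credit score 778 ≥ 720.
Both compensating conditions met → exception applies.

Approved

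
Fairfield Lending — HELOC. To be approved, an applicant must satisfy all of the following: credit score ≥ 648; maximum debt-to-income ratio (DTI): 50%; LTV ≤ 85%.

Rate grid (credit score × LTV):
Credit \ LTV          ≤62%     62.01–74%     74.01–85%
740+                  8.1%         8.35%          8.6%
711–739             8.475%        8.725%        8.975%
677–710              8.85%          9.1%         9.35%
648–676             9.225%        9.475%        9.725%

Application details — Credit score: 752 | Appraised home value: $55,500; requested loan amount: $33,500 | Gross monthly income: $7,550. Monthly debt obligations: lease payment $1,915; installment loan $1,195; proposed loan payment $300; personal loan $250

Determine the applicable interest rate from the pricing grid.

Credit score 752 ≥ 648; Total monthly debts = (1,915 + 1,195 + 300 + 250) = 3,660. DTI: 3,660 ÷ 7,550 = 48.5%, within the 50% cap
LTV: 33,500 ÷ 55,500 = 60.4%, within 85% cap
Credit 752 → row 740+; LTV 60.4% → column ≤62%. Grid cell → 8.1%.

8.1%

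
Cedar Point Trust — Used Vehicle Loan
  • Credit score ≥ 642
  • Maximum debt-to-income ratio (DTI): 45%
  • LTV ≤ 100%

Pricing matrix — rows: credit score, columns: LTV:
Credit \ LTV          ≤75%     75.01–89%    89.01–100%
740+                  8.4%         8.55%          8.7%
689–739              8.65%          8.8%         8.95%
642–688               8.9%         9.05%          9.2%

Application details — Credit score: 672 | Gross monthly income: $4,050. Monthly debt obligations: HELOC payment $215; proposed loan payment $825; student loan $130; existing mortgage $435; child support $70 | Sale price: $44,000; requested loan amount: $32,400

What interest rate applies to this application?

8.9%

Credit score 672 ≥ 642; Total monthly debts = (215 + 825 + 130 + 435 + 70) = 1,675. DTI = 1,675/4,050 = 41.4% ≤ 45%
LTV = 32,400/44,000 = 73.6% ≤ 100%
Score 672 is in the 642–688 band; LTV 73.6% is in the ≤75% band → 8.9%.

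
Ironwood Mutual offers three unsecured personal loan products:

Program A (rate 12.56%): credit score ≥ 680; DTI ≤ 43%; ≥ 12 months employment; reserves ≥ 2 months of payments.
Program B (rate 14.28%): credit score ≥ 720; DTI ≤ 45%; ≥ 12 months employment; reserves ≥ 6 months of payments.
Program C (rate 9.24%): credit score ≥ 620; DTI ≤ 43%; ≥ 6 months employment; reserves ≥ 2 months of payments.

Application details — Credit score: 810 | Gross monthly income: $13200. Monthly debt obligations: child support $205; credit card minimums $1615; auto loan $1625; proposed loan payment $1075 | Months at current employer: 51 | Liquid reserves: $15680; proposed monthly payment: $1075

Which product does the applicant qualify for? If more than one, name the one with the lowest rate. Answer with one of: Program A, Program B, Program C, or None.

Total debts = (205 + 1,615 + 1,625 + 1,075) = 4,520; DTI = 4,520/13,200 = 34.2%.
Reserves = 15,680/1,075 = 14.6 months.
Program A: score 810 ≥ 680; DTI 34.2% ≤ 43%; employment 51 ≥ 12 mo; reserves 14.6 ≥ 2 mo → qualifies.
Program B: score 810 ≥ 720; DTI 34.2% ≤ 45%; employment 51 ≥ 12 mo; reserves 14.6 ≥ 6 mo → qualifies.
Program C: score 810 ≥ 620; DTI 34.2% ≤ 43%; employment 51 ≥ 6 mo; reserves 14.6 ≥ 2 mo → qualifies.
Qualifying: Program A, Program B, Program C. Lowest rate is 9.24% → Program C.

Program C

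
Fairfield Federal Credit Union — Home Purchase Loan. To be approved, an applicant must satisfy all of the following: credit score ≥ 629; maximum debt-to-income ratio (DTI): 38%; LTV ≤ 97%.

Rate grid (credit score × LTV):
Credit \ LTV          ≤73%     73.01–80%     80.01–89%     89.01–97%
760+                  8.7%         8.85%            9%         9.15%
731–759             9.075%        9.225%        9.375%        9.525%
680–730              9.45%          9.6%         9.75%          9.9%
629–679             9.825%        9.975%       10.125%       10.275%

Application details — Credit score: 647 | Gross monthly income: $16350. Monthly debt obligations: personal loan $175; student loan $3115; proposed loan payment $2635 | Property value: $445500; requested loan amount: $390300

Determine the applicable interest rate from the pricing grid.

Credit score 647 ≥ 629; Total monthly debts = (175 + 3,115 + 2,635) = 5,925. DTI: 5,925 ÷ 16,350 = 36.2%, within the 38% cap
LTV = 390,300/445,500 = 87.6% ≤ 97%
Score 647 is in the 629–679 band; LTV 87.6% is in the 80.01–89% band → 10.125%.

10.125%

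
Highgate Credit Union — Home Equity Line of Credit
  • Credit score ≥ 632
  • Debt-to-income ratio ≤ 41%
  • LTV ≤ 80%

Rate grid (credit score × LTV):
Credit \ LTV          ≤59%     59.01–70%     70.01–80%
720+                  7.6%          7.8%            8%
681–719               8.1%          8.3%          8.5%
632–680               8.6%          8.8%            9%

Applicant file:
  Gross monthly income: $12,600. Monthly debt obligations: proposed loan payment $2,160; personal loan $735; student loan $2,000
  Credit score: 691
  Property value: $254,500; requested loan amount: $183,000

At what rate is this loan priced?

Credit score 691 ≥ 632; Total monthly debts = (2,160 + 735 + 2,000) = 4,895. DTI = 4,895/12,600 = 38.8% ≤ 41%
Loan-to-value = 183,000/254,500 = 71.9% — pass (80% max)
Row: 691 falls in 681–719. Column: 71.9% falls in 70.01–80%. Rate = 8.5%.

8.5%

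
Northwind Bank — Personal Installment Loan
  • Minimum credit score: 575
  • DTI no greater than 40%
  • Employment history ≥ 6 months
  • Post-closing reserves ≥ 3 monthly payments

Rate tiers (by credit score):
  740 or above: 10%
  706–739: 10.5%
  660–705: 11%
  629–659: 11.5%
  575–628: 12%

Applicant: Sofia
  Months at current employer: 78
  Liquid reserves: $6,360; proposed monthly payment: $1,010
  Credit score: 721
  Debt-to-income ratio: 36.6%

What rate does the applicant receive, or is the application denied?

Credit score 721 ≥ 575 (meets minimum)
Debt-to-income 36.6% vs 40% cap — pass
Reserves = 6,360/1,010 = 6.3 months ≥ 3
Employment 78 ≥ 6 months
All requirements met. Score 721 falls in the 706–739 tier → 10.5%.

Approved at 10.5%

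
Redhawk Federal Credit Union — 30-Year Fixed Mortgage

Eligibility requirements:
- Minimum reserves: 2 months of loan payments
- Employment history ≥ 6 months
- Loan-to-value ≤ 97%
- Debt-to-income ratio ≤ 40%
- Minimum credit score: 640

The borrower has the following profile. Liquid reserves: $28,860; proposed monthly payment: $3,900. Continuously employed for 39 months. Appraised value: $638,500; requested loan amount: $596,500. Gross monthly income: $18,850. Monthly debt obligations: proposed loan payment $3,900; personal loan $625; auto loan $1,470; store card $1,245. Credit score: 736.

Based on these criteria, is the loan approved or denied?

Reserves = 28,860/3,900 = 7.4 months ≥ 2
Employment 39 ≥ 6 months
Loan-to-value = 596,500/638,500 = 93.4% — pass (97% max)
Total monthly debts = (3,900 + 625 + 1,470 + 1,245) = 7,240. DTI = 7,240/18,850 = 38.4% ≤ 40%
Credit score 736 ≥ 640 (meets)
All criteria satisfied.

Approved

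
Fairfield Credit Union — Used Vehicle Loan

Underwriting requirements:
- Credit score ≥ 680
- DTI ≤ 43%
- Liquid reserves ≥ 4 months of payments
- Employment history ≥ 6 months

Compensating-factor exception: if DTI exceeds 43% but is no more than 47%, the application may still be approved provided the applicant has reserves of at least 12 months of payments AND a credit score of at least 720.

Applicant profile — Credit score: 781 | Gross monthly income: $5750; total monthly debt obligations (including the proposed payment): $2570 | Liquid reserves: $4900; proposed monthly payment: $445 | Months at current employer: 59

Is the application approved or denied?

Credit score 781 ≥ 680 (meets base)
DTI = 2,570/5,750 = 44.7% > 43% — standard DTI limit exceeded.
Liquid reserves cover 4,900/445 = 11.0 months — ≥ 4 required
Employment 59 ≥ 6 months
DTI 44.7% is within the 43%–47% exception band; checking compensating factors.
Reserves 11.0 < 12 months; credit score 781 ≥ 720.
Override conditions not both satisfied; exception does not apply.

Denied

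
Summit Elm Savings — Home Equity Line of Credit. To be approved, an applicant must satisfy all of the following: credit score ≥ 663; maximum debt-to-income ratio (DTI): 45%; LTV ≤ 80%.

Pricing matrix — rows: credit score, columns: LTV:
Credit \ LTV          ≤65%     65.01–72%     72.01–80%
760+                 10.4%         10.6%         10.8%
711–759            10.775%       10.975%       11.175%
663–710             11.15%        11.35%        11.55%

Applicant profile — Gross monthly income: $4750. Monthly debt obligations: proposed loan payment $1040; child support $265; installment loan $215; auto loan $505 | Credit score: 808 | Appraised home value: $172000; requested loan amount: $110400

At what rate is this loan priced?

Credit score 808 ≥ 663; Total monthly debts = (1,040 + 265 + 215 + 505) = 2,025. DTI: 2,025 ÷ 4,750 = 42.6%, within the 45% cap
LTV: 110,400 ÷ 172,000 = 64.2%, within 80% cap
Credit 808 → row 760+; LTV 64.2% → column ≤65%. Grid cell → 10.4%.

10.4%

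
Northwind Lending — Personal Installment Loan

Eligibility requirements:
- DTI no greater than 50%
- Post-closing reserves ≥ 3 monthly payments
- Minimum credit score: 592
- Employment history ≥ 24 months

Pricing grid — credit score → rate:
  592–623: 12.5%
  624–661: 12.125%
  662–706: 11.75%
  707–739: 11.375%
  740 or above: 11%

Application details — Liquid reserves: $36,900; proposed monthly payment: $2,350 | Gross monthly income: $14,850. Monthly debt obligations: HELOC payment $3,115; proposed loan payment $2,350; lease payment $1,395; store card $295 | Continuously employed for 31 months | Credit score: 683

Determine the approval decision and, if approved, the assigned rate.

Credit score 683 ≥ 592 (meets minimum)
Employment 31 ≥ 24 months
Total monthly debts = (3,115 + 2,350 + 1,395 + 295) = 7,155. DTI: 7,155 ÷ 14,850 = 48.2%, within the 50% cap
Reserves: 36,900 ÷ 2,350 = 15.7 months (meets 3-month minimum)
All requirements met. Score 683 falls in the 662–706 tier → 11.75%.

Approved at 11.75%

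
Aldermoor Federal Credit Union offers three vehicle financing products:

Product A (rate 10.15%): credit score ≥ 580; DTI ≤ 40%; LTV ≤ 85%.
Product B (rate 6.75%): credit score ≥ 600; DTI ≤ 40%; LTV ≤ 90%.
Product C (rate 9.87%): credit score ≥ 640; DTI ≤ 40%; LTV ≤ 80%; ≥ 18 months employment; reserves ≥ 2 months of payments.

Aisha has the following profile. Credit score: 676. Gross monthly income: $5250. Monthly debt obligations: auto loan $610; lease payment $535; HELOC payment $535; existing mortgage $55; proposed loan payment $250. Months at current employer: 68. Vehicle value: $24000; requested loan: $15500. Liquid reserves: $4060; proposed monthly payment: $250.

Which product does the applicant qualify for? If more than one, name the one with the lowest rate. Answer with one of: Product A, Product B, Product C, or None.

Product B

Total debts = (610 + 535 + 535 + 55 + 250) = 1,985; DTI = 1,985/5,250 = 37.8%.
LTV = 15,500/24,000 = 64.6%.
Reserves = 4,060/250 = 16.2 months.
Product A: score 676 ≥ 580; DTI 37.8% ≤ 40%; LTV 64.6% ≤ 85% → qualifies.
Product B: score 676 ≥ 600; DTI 37.8% ≤ 40%; LTV 64.6% ≤ 90% → qualifies.
Product C: score 676 ≥ 640; DTI 37.8% ≤ 40%; LTV 64.6% ≤ 80%; employment 68 ≥ 18 mo; reserves 16.2 ≥ 2 mo → qualifies.
Qualifying: Product A, Product B, Product C. Lowest rate is 6.75% → Product B.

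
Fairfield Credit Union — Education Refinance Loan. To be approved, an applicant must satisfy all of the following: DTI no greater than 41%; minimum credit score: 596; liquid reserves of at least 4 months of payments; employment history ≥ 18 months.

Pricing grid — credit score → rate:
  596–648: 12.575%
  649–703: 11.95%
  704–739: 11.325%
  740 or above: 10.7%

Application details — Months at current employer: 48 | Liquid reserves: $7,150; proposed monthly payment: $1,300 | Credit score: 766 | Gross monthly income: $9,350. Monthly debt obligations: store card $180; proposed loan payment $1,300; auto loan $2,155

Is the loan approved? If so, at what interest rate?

Credit score 766 ≥ 596 (meets minimum)
Total monthly debts = (180 + 1,300 + 2,155) = 3,635. DTI: 3,635 ÷ 9,350 = 38.9%, within the 41% cap
Employment 48 ≥ 18 months
Reserves: 7,150 ÷ 1,300 = 5.5 months (meets 4-month minimum)
All requirements met. Score 766 falls in the 740 or above tier → 10.7%.

Approved at 10.7%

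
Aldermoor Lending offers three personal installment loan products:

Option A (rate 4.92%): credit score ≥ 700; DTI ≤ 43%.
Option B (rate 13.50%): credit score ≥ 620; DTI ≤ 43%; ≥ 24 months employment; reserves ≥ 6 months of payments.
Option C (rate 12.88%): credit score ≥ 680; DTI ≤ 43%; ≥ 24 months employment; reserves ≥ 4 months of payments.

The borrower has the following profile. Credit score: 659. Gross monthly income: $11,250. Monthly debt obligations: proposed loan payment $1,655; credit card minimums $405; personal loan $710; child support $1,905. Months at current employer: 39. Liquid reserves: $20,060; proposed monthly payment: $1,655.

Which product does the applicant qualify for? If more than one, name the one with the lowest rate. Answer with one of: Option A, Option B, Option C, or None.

Option B

Total debts = (1,655 + 405 + 710 + 1,905) = 4,675; DTI = 4,675/11,250 = 41.6%.
Reserves = 20,060/1,655 = 12.1 months.
Option A: score 659 < 700; DTI 41.6% ≤ 43% → does not qualify.
Option B: score 659 ≥ 620; DTI 41.6% ≤ 43%; employment 39 ≥ 24 mo; reserves 12.1 ≥ 6 mo → qualifies.
Option C: score 659 < 680; DTI 41.6% ≤ 43%; employment 39 ≥ 24 mo; reserves 12.1 ≥ 4 mo → does not qualify.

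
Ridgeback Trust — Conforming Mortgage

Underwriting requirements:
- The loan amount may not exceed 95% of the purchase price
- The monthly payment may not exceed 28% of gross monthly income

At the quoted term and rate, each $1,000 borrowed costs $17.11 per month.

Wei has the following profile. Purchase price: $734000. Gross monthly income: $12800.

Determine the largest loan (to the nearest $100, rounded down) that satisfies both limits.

$209,400

Payment cap: 28% × $12,800 = $3,584/month.
At $17.11 per $1,000, that supports 3,584/17.11 × 1,000 ≈ $209,468 → $209,400.
LTV cap: 95% × $734,000 = $697,300 → $697,300.
Binding constraint: payment-to-income.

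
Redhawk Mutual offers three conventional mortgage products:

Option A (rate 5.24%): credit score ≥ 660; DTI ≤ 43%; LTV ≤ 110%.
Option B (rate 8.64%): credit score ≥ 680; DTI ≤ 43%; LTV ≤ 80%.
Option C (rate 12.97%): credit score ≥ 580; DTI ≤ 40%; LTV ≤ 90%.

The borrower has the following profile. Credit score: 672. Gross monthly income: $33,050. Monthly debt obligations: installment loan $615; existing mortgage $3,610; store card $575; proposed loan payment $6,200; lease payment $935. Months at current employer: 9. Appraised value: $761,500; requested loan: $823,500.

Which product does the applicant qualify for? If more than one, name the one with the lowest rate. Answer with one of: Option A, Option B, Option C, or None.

Total debts = (615 + 3,610 + 575 + 6,200 + 935) = 11,935; DTI = 11,935/33,050 = 36.1%.
LTV = 823,500/761,500 = 108.1%.
Option A: score 672 ≥ 660; DTI 36.1% ≤ 43%; LTV 108.1% ≤ 110% → qualifies.
Option B: score 672 < 680; DTI 36.1% ≤ 43%; LTV 108.1% > 80% → does not qualify.
Option C: score 672 ≥ 580; DTI 36.1% ≤ 40%; LTV 108.1% > 90% → does not qualify.

Option A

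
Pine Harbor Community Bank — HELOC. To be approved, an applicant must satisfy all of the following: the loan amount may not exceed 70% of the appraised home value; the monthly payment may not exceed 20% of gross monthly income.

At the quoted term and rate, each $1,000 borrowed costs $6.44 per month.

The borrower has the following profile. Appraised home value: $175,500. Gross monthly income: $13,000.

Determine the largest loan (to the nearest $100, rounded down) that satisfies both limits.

Payment cap: 20% × $13,000 = $2,600/month.
At $6.44 per $1,000, that supports 2,600/6.44 × 1,000 ≈ $403,726 → $403,700.
LTV cap: 70% × $175,500 = $122,850 → $122,800.
Binding constraint: loan-to-value.

$122,800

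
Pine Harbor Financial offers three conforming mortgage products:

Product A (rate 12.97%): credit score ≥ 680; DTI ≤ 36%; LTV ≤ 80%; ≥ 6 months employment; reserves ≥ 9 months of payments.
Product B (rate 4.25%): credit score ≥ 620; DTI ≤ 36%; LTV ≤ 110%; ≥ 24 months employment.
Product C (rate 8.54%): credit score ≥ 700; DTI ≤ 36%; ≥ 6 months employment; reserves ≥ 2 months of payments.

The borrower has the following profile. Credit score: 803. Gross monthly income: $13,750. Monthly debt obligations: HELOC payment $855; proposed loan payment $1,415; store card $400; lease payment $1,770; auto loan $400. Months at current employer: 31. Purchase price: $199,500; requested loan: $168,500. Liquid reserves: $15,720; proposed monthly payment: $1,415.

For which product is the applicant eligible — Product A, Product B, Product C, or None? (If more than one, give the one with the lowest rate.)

Total debts = (855 + 1,415 + 400 + 1,770 + 400) = 4,840; DTI = 4,840/13,750 = 35.2%.
LTV = 168,500/199,500 = 84.5%.
Reserves = 15,720/1,415 = 11.1 months.
Product A: score 803 ≥ 680; DTI 35.2% ≤ 36%; LTV 84.5% > 80%; employment 31 ≥ 6 mo; reserves 11.1 ≥ 9 mo → does not qualify.
Product B: score 803 ≥ 620; DTI 35.2% ≤ 36%; LTV 84.5% ≤ 110%; employment 31 ≥ 24 mo → qualifies.
Product C: score 803 ≥ 700; DTI 35.2% ≤ 36%; employment 31 ≥ 6 mo; reserves 11.1 ≥ 2 mo → qualifies.
Qualifying: Product B, Product C. Lowest rate is 4.25% → Product B.

Product B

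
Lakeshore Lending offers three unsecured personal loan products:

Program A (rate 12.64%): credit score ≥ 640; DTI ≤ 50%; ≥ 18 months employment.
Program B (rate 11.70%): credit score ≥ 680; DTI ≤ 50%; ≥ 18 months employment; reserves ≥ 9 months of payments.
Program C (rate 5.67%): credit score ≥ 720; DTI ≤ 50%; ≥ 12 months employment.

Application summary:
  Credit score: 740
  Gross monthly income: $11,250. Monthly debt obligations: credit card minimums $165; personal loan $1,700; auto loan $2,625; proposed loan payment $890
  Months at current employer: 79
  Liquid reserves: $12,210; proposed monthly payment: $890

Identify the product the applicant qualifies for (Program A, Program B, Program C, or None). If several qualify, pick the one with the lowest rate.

Program C

Total debts = (165 + 1,700 + 2,625 + 890) = 5,380; DTI = 5,380/11,250 = 47.8%.
Reserves = 12,210/890 = 13.7 months.
Program A: score 740 ≥ 640; DTI 47.8% ≤ 50%; employment 79 ≥ 18 mo → qualifies.
Program B: score 740 ≥ 680; DTI 47.8% ≤ 50%; employment 79 ≥ 18 mo; reserves 13.7 ≥ 9 mo → qualifies.
Program C: score 740 ≥ 720; DTI 47.8% ≤ 50%; employment 79 ≥ 12 mo → qualifies.
Qualifying: Program A, Program B, Program C. Lowest rate is 5.67% → Program C.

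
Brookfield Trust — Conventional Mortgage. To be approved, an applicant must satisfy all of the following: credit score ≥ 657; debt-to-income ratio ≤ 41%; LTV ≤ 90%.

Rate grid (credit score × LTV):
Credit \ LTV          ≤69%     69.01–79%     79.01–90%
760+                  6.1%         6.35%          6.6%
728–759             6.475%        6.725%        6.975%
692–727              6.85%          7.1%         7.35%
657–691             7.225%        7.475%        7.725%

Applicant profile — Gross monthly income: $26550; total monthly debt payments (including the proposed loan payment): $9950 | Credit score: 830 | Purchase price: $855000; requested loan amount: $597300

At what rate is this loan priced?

6.35%

Credit score 830 ≥ 657; Debt-to-income = 9,950/26,550 = 37.5% — meets 41% limit
Loan-to-value = 597,300/855,000 = 69.9% — pass (90% max)
Credit 830 → row 760+; LTV 69.9% → column 69.01–79%. Grid cell → 6.35%.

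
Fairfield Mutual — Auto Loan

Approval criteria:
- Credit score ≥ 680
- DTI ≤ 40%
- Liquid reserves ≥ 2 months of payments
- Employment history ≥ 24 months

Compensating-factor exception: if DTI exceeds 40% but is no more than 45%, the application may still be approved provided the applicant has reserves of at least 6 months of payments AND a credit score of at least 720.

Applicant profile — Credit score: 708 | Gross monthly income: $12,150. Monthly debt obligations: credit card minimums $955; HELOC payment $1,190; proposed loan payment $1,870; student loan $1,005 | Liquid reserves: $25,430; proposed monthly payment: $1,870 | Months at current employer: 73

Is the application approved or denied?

Denied

Credit score 708 ≥ 680 (meets base)
Total debts = (955 + 1,190 + 1,870 + 1,005) = 5,020. DTI: 5,020 ÷ 12,150 = 41.3%, over the 40% base limit.
Liquid reserves cover 25,430/1,870 = 13.6 months — ≥ 2 required
Employment 73 ≥ 24 months
41.3% falls in the override range (40%–45%), so the compensating-factor test applies.
Reserves 13.6 ≥ 6 months; credit score 708 < 720.
Compensating-factor requirement not fully met.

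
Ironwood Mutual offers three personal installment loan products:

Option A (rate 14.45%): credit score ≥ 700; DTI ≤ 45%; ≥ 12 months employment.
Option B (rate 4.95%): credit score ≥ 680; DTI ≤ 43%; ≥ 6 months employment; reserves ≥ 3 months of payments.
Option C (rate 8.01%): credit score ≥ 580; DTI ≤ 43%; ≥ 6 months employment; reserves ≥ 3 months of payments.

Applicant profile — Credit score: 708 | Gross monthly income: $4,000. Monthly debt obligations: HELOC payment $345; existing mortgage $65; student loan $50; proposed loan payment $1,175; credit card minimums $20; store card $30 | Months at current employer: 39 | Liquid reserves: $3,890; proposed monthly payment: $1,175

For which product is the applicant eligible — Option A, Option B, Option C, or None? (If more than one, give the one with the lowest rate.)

Total debts = (345 + 65 + 50 + 1,175 + 20 + 30) = 1,685; DTI = 1,685/4,000 = 42.1%.
Reserves = 3,890/1,175 = 3.3 months.
Option A: score 708 ≥ 700; DTI 42.1% ≤ 45%; employment 39 ≥ 12 mo → qualifies.
Option B: score 708 ≥ 680; DTI 42.1% ≤ 43%; employment 39 ≥ 6 mo; reserves 3.3 ≥ 3 mo → qualifies.
Option C: score 708 ≥ 580; DTI 42.1% ≤ 43%; employment 39 ≥ 6 mo; reserves 3.3 ≥ 3 mo → qualifies.
Qualifying: Option A, Option B, Option C. Lowest rate is 4.95% → Option B.

Option B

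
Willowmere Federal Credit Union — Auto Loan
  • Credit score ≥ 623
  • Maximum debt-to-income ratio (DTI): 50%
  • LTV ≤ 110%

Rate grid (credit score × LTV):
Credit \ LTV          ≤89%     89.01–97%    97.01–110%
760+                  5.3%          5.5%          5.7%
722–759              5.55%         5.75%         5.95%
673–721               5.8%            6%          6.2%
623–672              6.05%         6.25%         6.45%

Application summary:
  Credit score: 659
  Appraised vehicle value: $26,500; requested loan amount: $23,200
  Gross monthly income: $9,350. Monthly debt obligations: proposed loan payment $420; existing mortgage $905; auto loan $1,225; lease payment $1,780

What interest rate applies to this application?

6.05%

Credit score 659 ≥ 623; Total monthly debts = (420 + 905 + 1,225 + 1,780) = 4,330. DTI: 4,330 ÷ 9,350 = 46.3%, within the 50% cap
LTV = 23,200/26,500 = 87.5% ≤ 110%
Row: 659 falls in 623–672. Column: 87.5% falls in ≤89%. Rate = 6.05%.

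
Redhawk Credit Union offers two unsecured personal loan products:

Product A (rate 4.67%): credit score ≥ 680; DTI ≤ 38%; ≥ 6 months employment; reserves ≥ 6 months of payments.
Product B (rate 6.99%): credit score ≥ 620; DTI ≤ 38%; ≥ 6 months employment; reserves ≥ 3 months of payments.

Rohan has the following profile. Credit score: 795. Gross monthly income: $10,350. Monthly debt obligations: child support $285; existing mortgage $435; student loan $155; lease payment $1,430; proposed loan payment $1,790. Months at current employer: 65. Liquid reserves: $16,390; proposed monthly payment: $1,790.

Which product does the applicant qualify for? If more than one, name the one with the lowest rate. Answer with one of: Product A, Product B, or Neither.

Neither

Total debts = (285 + 435 + 155 + 1,430 + 1,790) = 4,095; DTI = 4,095/10,350 = 39.6%.
Reserves = 16,390/1,790 = 9.2 months.
Product A: score 795 ≥ 680; DTI 39.6% > 38%; employment 65 ≥ 6 mo; reserves 9.2 ≥ 6 mo → does not qualify.
Product B: score 795 ≥ 620; DTI 39.6% > 38%; employment 65 ≥ 6 mo; reserves 9.2 ≥ 3 mo → does not qualify.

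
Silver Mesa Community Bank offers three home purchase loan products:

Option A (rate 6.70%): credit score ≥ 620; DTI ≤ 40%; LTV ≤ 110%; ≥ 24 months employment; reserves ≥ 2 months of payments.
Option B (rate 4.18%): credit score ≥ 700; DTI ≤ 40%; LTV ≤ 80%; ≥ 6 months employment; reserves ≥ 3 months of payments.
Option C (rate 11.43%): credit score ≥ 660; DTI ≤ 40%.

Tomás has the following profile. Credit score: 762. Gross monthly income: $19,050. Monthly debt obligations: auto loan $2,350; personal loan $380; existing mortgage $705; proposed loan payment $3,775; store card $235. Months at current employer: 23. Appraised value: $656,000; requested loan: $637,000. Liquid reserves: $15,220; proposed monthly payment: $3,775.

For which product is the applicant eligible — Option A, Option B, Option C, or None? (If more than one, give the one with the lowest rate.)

Total debts = (2,350 + 380 + 705 + 3,775 + 235) = 7,445; DTI = 7,445/19,050 = 39.1%.
LTV = 637,000/656,000 = 97.1%.
Reserves = 15,220/3,775 = 4.0 months.
Option A: score 762 ≥ 620; DTI 39.1% ≤ 40%; LTV 97.1% ≤ 110%; employment 23 < 24 mo; reserves 4.0 ≥ 2 mo → does not qualify.
Option B: score 762 ≥ 700; DTI 39.1% ≤ 40%; LTV 97.1% > 80%; employment 23 ≥ 6 mo; reserves 4.0 ≥ 3 mo → does not qualify.
Option C: score 762 ≥ 660; DTI 39.1% ≤ 40% → qualifies.

Option C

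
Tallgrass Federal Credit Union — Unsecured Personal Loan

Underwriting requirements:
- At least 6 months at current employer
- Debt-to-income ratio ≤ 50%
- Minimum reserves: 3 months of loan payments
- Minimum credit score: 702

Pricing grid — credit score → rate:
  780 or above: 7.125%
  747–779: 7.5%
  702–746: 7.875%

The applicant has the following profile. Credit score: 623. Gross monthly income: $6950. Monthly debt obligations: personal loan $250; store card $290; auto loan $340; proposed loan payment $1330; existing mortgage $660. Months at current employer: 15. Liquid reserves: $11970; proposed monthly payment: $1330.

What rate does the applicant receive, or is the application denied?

Credit score 623 < 702 (below minimum)
Total monthly debts = (250 + 290 + 340 + 1,330 + 660) = 2,870. Debt-to-income = 2,870/6,950 = 41.3% — meets 50% limit
Employment 15 ≥ 6 months
Liquid reserves cover 11,970/1,330 = 9.0 months — ≥ 3 required
Not all requirements met → denied.

Denied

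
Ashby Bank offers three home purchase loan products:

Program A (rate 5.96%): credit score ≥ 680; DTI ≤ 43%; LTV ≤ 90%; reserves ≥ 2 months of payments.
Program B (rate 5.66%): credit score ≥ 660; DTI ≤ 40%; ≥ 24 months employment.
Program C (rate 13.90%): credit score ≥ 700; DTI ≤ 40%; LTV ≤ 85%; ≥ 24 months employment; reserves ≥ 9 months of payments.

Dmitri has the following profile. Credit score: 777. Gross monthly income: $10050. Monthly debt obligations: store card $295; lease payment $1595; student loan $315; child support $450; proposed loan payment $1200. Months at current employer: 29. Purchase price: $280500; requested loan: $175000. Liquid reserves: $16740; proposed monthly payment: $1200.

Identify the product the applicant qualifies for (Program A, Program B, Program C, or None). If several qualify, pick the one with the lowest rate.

Program B

Total debts = (295 + 1,595 + 315 + 450 + 1,200) = 3,855; DTI = 3,855/10,050 = 38.4%.
LTV = 175,000/280,500 = 62.4%.
Reserves = 16,740/1,200 = 13.9 months.
Program A: score 777 ≥ 680; DTI 38.4% ≤ 43%; LTV 62.4% ≤ 90%; reserves 13.9 ≥ 2 mo → qualifies.
Program B: score 777 ≥ 660; DTI 38.4% ≤ 40%; employment 29 ≥ 24 mo → qualifies.
Program C: score 777 ≥ 700; DTI 38.4% ≤ 40%; LTV 62.4% ≤ 85%; employment 29 ≥ 24 mo; reserves 13.9 ≥ 9 mo → qualifies.
Qualifying: Program A, Program B, Program C. Lowest rate is 5.66% → Program B.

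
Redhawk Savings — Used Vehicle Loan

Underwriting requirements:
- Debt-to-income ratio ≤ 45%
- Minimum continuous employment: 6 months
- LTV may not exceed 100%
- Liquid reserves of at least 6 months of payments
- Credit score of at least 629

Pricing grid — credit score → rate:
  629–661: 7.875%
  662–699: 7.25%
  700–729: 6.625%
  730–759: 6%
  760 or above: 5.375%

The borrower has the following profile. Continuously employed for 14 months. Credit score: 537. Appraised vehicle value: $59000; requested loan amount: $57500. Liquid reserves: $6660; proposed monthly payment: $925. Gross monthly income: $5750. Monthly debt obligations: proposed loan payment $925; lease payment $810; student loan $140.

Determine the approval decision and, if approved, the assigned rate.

Denied

Credit score 537 < 629 (below minimum)
Reserves: 6,660 ÷ 925 = 7.2 months (meets 6-month minimum)
Total monthly debts = (925 + 810 + 140) = 1,875. Debt-to-income = 1,875/5,750 = 32.6% — meets 45% limit
Loan-to-value = 57,500/59,000 = 97.5% — pass (100% max)
Employment 14 ≥ 6 months
Not all requirements met → denied.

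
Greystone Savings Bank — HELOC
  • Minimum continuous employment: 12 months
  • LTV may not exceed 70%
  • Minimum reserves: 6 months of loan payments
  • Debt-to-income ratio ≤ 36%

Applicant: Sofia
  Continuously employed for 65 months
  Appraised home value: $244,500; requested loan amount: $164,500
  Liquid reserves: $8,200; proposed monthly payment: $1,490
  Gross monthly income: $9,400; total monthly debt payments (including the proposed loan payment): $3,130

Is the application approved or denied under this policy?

Employment 65 ≥ 12 months
LTV: 164,500 ÷ 244,500 = 67.3%, within 70% cap
Liquid reserves cover 8,200/1,490 = 5.5 months — < 6 required
DTI = 3,130/9,400 = 33.3% ≤ 36%
Fails on reserves.

Denied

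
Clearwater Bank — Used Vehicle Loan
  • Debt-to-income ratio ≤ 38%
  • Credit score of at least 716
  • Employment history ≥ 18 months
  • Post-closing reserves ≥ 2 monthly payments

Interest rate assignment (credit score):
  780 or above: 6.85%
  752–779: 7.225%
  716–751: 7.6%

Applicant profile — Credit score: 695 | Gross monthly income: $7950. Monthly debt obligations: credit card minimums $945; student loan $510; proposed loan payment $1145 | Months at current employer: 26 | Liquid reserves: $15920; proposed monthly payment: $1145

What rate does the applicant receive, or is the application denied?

Denied

Credit score 695 < 716 (below minimum)
Total monthly debts = (945 + 510 + 1,145) = 2,600. Debt-to-income = 2,600/7,950 = 32.7% — meets 38% limit
Employment 26 ≥ 18 months
Reserves = 15,920/1,145 = 13.9 months ≥ 2
Not all requirements met → denied.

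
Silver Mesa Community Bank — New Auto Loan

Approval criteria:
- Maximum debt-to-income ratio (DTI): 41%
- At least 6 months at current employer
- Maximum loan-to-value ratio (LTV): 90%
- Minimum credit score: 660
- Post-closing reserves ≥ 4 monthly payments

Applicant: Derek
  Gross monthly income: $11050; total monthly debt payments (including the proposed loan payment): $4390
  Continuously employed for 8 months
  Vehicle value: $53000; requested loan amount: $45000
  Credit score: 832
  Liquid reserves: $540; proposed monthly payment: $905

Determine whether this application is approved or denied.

DTI: 4,390 ÷ 11,050 = 39.7%, within the 41% cap
Employment 8 ≥ 6 months
Loan-to-value = 45,000/53,000 = 84.9% — pass (90% max)
Credit score 832 ≥ 660 (meets)
Liquid reserves cover 540/905 = 0.6 months — < 4 required
Fails on reserves.

Denied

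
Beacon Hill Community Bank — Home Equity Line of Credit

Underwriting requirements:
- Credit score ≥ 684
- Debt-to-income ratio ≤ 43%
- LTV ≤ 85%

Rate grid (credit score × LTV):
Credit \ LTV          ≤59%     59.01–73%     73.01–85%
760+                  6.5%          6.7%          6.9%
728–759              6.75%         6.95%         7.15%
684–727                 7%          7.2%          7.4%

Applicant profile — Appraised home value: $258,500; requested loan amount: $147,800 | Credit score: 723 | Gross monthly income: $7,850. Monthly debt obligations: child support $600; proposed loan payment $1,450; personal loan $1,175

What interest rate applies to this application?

Credit score 723 ≥ 684; Total monthly debts = (600 + 1,450 + 1,175) = 3,225. Debt-to-income = 3,225/7,850 = 41.1% — meets 43% limit
LTV: 147,800 ÷ 258,500 = 57.2%, within 85% cap
Row: 723 falls in 684–727. Column: 57.2% falls in ≤59%. Rate = 7%.

7%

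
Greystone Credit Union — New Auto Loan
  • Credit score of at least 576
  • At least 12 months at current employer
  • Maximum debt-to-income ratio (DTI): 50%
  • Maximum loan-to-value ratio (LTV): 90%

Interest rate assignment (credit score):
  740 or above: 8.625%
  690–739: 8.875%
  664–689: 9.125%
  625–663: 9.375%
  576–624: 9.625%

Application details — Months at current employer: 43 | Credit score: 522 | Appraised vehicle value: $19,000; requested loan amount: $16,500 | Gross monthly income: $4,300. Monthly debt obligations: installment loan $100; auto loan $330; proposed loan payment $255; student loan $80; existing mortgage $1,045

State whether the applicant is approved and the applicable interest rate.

Denied

Credit score 522 < 576 (below minimum)
Employment 43 ≥ 12 months
Total monthly debts = (100 + 330 + 255 + 80 + 1,045) = 1,810. Debt-to-income = 1,810/4,300 = 42.1% — meets 50% limit
Loan-to-value = 16,500/19,000 = 86.8% — pass (90% max)
Not all requirements met → denied.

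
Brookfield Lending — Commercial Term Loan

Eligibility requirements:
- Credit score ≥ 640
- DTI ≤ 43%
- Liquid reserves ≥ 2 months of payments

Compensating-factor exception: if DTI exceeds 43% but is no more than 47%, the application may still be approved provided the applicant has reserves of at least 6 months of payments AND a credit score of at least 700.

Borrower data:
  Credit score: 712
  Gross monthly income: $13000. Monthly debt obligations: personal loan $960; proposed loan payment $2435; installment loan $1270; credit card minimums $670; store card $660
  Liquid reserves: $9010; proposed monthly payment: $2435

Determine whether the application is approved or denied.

Credit score 712 ≥ 640 (meets base)
Total debts = (960 + 2,435 + 1,270 + 670 + 660) = 5,995. DTI: 5,995 ÷ 13,000 = 46.1%, over the 43% base limit.
Reserves: 9,010 ÷ 2,435 = 3.7 months (meets 2-month minimum)
46.1% falls in the override range (43%–47%), so the compensating-factor test applies.
Reserves 3.7 < 6 months; credit score 712 ≥ 700.
Override conditions not both satisfied; exception does not apply.

Denied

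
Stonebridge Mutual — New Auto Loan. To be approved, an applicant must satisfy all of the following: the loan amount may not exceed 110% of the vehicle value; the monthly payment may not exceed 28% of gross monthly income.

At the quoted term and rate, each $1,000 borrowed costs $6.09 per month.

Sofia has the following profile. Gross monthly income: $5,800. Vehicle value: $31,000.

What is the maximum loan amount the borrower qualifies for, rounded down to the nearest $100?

Payment cap: 28% × $5,800 = $1,624/month.
At $6.09 per $1,000, that supports 1,624/6.09 × 1,000 ≈ $266,666 → $266,600.
LTV cap: 110% × $31,000 = $34,100 → $34,100.
Binding constraint: loan-to-value.

$34,100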